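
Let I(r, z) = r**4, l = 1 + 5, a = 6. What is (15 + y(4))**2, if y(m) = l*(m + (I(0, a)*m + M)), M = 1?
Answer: 2025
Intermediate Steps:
l = 6
y(m) = 6 + 6*m (y(m) = 6*(m + (0**4*m + 1)) = 6*(m + (0*m + 1)) = 6*(m + (0 + 1)) = 6*(m + 1) = 6*(1 + m) = 6 + 6*m)
(15 + y(4))**2 = (15 + (6 + 6*4))**2 = (15 + (6 + 24))**2 = (15 + 30)**2 = 45**2 = 2025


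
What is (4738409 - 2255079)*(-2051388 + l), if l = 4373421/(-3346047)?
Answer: -5681896320293809270/1115349 ≈ -5.0943e+12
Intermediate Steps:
l = -1457807/1115349 (l = 4373421*(-1/3346047) = -1457807/1115349 ≈ -1.3070)
(4738409 - 2255079)*(-2051388 + l) = (4738409 - 2255079)*(-2051388 - 1457807/1115349) = 2483330*(-2288015012219/1115349) = -5681896320293809270/1115349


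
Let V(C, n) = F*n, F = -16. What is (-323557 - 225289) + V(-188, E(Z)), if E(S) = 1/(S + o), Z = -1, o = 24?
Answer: -12623474/23 ≈ -5.4885e+5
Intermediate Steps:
E(S) = 1/(24 + S) (E(S) = 1/(S + 24) = 1/(24 + S))
V(C, n) = -16*n
(-323557 - 225289) + V(-188, E(Z)) = (-323557 - 225289) - 16/(24 - 1) = -548846 - 16/23 = -12623474/23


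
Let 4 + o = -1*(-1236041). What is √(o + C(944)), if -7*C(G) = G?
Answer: √60559205/7 ≈ 1111.7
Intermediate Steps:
C(G) = -G/7
o = 1236037 (o = -4 - 1*(-1236041) = -4 + 1236041 = 1236037)
√(o + C(944)) = √(1236037 - ⅐*944) = √(1236037 - 944/7) = √(8651315/7) = √60559205/7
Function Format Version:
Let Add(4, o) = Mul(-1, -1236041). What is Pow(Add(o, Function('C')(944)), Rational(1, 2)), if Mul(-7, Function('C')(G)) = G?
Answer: Mul(Rational(1, 7), Pow(60559205, Rational(1, 2))) ≈ 1111.7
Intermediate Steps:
Function('C')(G) = Mul(Rational(-1, 7), G)
o = 1236037 (o = Add(-4, Mul(-1, -1236041)) = Add(-4, 1236041) = 1236037)
Pow(Add(o, Function('C')(944)), Rational(1, 2)) = Pow(Add(1236037, Mul(Rational(-1, 7), 944)), Rational(1, 2)) = Pow(Add(1236037, Rational(-944, 7)), Rational(1, 2)) = Pow(Rational(8651315, 7), Rational(1, 2)) = Mul(Rational(1, 7), Pow(60559205, Rational(1, 2)))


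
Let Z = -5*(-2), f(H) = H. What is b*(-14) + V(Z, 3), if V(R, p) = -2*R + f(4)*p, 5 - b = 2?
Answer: -50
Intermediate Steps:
b = 3 (b = 5 - 1*2 = 5 - 2 = 3)
Z = 10
V(R, p) = -2*R + 4*p
b*(-14) + V(Z, 3) = 3*(-14) + (-2*10 + 4*3) = -42 + (-20 + 12) = -42 - 8 = -50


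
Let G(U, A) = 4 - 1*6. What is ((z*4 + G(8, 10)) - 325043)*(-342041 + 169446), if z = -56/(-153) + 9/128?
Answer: 274669715306125/4896 ≈ 5.6101e+10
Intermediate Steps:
G(U, A) = -2 (G(U, A) = 4 - 6 = -2)
z = 8545/19584 (z = -56*(-1/153) + 9*(1/128) = 56/153 + 9/128 = 8545/19584 ≈ 0.43633)
((z*4 + G(8, 10)) - 325043)*(-342041 + 169446) = (((8545/19584)*4 - 2) - 325043)*(-342041 + 169446) = ((8545/4896 - 2) - 325043)*(-172595) = (-1247/4896 - 325043)*(-172595) = -1591411775/4896*(-172595) = 274669715306125/4896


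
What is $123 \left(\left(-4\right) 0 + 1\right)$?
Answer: $123$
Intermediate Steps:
$123 \left(\left(-4\right) 0 + 1\right) = 123 \left(0 + 1\right) = 123 \cdot 1 = 123$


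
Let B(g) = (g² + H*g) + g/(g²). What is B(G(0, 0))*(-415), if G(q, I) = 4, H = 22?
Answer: -173055/4 ≈ -43264.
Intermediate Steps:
B(g) = 1/g + g² + 22*g (B(g) = (g² + 22*g) + g/(g²) = (g² + 22*g) + g/g² = (g² + 22*g) + 1/g = 1/g + g² + 22*g)
B(G(0, 0))*(-415) = ((1 + 4²*(22 + 4))/4)*(-415) = ((1 + 16*26)/4)*(-415) = ((1 + 416)/4)*(-415) = ((¼)*417)*(-415) = (417/4)*(-415) = -173055/4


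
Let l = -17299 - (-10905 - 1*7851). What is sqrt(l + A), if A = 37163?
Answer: 2*sqrt(9655) ≈ 196.52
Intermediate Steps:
l = 1457 (l = -17299 - (-10905 - 7851) = -17299 - 1*(-18756) = -17299 + 18756 = 1457)
sqrt(l + A) = sqrt(1457 + 37163) = sqrt(38620) = 2*sqrt(9655)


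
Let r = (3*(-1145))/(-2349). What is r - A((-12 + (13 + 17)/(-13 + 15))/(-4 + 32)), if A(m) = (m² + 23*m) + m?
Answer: -687895/613872 ≈ -1.1206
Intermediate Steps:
A(m) = m² + 24*m
r = 1145/783 (r = -3435*(-1/2349) = 1145/783 ≈ 1.4623)
r - A((-12 + (13 + 17)/(-13 + 15))/(-4 + 32)) = 1145/783 - (-12 + (13 + 17)/(-13 + 15))/(-4 + 32)*(24 + (-12 + (13 + 17)/(-13 + 15))/(-4 + 32)) = 1145/783 - (-12 + 30/2)/28*(24 + (-12 + 30/2)/28) = 1145/783 - (-12 + 30*(½))*(1/28)*(24 + (-12 + 30*(½))*(1/28)) = 1145/783 - (-12 + 15)*(1/28)*(24 + (-12 + 15)*(1/28)) = 1145/783 - 3*(1/28)*(24 + 3*(1/28)) = 1145/783 - 3*(24 + 3/28)/28 = 1145/783 - 3*675/(28*28) = 1145/783 - 1*2025/784 = 1145/783 - 2025/784 = -687895/613872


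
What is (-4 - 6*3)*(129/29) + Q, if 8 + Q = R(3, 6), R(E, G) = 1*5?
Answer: -2925/29 ≈ -100.86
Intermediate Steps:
R(E, G) = 5
Q = -3 (Q = -8 + 5 = -3)
(-4 - 6*3)*(129/29) + Q = (-4 - 6*3)*(129/29) - 3 = (-4 - 18)*(129*(1/29)) - 3 = -22*129/29 - 3 = -2838/29 - 3 = -2925/29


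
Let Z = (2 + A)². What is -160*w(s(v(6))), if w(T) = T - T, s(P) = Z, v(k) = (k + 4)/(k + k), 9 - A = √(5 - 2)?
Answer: 0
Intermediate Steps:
A = 9 - √3 (A = 9 - √(5 - 2) = 9 - √3 ≈ 7.2680)
Z = (11 - √3)² (Z = (2 + (9 - √3))² = (11 - √3)² ≈ 85.895)
v(k) = (4 + k)/(2*k) (v(k) = (4 + k)/((2*k)) = (4 + k)*(1/(2*k)) = (4 + k)/(2*k))
s(P) = (11 - √3)²
w(T) = 0
-160*w(s(v(6))) = -160*0 = 0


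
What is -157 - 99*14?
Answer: -1543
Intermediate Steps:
-157 - 99*14 = -157 - 1386 = -1543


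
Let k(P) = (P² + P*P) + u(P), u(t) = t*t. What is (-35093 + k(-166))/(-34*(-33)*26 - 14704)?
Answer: 47575/14468 ≈ 3.2883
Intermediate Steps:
u(t) = t²
k(P) = 3*P² (k(P) = (P² + P*P) + P² = (P² + P²) + P² = 2*P² + P² = 3*P²)
(-35093 + k(-166))/(-34*(-33)*26 - 14704) = (-35093 + 3*(-166)²)/(-34*(-33)*26 - 14704) = (-35093 + 3*27556)/(1122*26 - 14704) = (-35093 + 82668)/(29172 - 14704) = 47575/14468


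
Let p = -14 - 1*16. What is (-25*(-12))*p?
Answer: -9000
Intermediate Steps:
p = -30 (p = -14 - 16 = -30)
(-25*(-12))*p = -25*(-12)*(-30) = 300*(-30) = -9000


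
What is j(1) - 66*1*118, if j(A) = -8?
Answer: -7796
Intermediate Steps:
j(1) - 66*1*118 = -8 - 66*1*118 = -8 - 66*118 = -8 - 7788 = -7796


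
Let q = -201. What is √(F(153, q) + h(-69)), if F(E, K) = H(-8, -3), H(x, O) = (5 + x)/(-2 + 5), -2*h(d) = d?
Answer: √134/2 ≈ 5.7879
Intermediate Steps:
h(d) = -d/2
H(x, O) = 5/3 + x/3 (H(x, O) = (5 + x)/3 = (5 + x)*(⅓) = 5/3 + x/3)
F(E, K) = -1 (F(E, K) = 5/3 + (⅓)*(-8) = 5/3 - 8/3 = -1)
√(F(153, q) + h(-69)) = √(-1 - ½*(-69)) = √(-1 + 69/2) = √(67/2) = √134/2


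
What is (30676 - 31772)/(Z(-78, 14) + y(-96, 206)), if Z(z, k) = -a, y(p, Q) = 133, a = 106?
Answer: -1096/27 ≈ -40.593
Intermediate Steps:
Z(z, k) = -106 (Z(z, k) = -1*106 = -106)
(30676 - 31772)/(Z(-78, 14) + y(-96, 206)) = (30676 - 31772)/(-106 + 133) = -1096/27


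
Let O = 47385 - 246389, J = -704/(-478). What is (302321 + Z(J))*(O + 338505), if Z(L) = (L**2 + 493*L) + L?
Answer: 2414840566852477/57121 ≈ 4.2276e+10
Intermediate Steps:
J = 352/239 (J = -704*(-1/478) = 352/239 ≈ 1.4728)
Z(L) = L**2 + 494*L
O = -199004
(302321 + Z(J))*(O + 338505) = (302321 + 352*(494 + 352/239)/239)*(-199004 + 338505) = (302321 + (352/239)*(118418/239))*139501 = (302321 + 41683136/57121)*139501 = (17310560977/57121)*139501 = 2414840566852477/57121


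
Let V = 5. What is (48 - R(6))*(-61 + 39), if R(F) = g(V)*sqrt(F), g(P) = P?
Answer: -1056 + 110*sqrt(6) ≈ -786.56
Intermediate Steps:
R(F) = 5*sqrt(F)
(48 - R(6))*(-61 + 39) = (48 - 5*sqrt(6))*(-61 + 39) = (48 - 5*sqrt(6))*(-22) = -1056 + 110*sqrt(6)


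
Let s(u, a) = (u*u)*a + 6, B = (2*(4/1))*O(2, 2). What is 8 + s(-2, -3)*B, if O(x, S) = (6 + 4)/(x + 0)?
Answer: -232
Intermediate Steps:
O(x, S) = 10/x
B = 40 (B = (2*(4/1))*(10/2) = (2*(4*1))*(10*(1/2)) = (2*4)*5 = 8*5 = 40)
s(u, a) = 6 + a*u**2 (s(u, a) = u**2*a + 6 = a*u**2 + 6 = 6 + a*u**2)
8 + s(-2, -3)*B = 8 + (6 - 3*(-2)**2)*40 = 8 + (6 - 3*4)*40 = 8 + (6 - 12)*40 = 8 - 6*40 = 8 - 240 = -232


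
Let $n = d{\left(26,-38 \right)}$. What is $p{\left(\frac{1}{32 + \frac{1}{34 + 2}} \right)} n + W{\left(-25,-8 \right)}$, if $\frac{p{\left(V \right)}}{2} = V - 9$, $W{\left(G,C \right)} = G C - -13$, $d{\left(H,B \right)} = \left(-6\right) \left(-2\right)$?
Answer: $- \frac{2595}{1153} \approx -2.2506$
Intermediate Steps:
$d{\left(H,B \right)} = 12$
$W{\left(G,C \right)} = 13 + C G$ ($W{\left(G,C \right)} = C G + 13 = 13 + C G$)
$n = 12$
$p{\left(V \right)} = -18 + 2 V$ ($p{\left(V \right)} = 2 \left(V - 9\right) = 2 \left(-9 + V\right) = -18 + 2 V$)
$p{\left(\frac{1}{32 + \frac{1}{34 + 2}} \right)} n + W{\left(-25,-8 \right)} = \left(-18 + \frac{2}{32 + \frac{1}{34 + 2}}\right) 12 + \left(13 - -200\right) = \left(-18 + \frac{2}{32 + \frac{1}{36}}\right) 12 + \left(13 + 200\right) = \left(-18 + \frac{2}{32 + \frac{1}{36}}\right) 12 + 213 = \left(-18 + \frac{2}{\frac{1153}{36}}\right) 12 + 213 = \left(-18 + 2 \cdot \frac{36}{1153}\right) 12 + 213 = \left(-18 + \frac{72}{1153}\right) 12 + 213 = \left(- \frac{20682}{1153}\right) 12 + 213 = - \frac{248184}{1153} + 213 = - \frac{2595}{1153}$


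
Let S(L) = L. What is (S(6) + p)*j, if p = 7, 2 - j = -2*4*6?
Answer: 650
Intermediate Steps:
j = 50 (j = 2 - (-2*4)*6 = 2 - (-8)*6 = 2 - 1*(-48) = 2 + 48 = 50)
(S(6) + p)*j = (6 + 7)*50 = 13*50 = 650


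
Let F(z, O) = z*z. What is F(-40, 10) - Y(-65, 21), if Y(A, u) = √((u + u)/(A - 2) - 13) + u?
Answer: 1579 - I*√61171/67 ≈ 1579.0 - 3.6915*I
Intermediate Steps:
Y(A, u) = u + √(-13 + 2*u/(-2 + A)) (Y(A, u) = √((2*u)/(-2 + A) - 13) + u = √(2*u/(-2 + A) - 13) + u = √(-13 + 2*u/(-2 + A)) + u = u + √(-13 + 2*u/(-2 + A)))
F(z, O) = z²
F(-40, 10) - Y(-65, 21) = (-40)² - (21 + √((26 - 13*(-65) + 2*21)/(-2 - 65))) = 1600 - (21 + √((26 + 845 + 42)/(-67))) = 1600 - (21 + √(-1/67*913)) = 1600 - (21 + √(-913/67)) = 1600 - (21 + I*√61171/67) = 1600 + (-21 - I*√61171/67) = 1579 - I*√61171/67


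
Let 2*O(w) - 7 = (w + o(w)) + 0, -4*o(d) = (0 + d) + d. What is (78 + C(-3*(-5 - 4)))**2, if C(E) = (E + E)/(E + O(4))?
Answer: 311364/49 ≈ 6354.4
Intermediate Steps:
o(d) = -d/2 (o(d) = -((0 + d) + d)/4 = -(d + d)/4 = -d/2)
O(w) = 7/2 + w/4 (O(w) = 7/2 + ((w - w/2) + 0)/2 = 7/2 + (w/2 + 0)/2 = 7/2 + (w/2)/2 = 7/2 + w/4)
C(E) = 2*E/(9/2 + E) (C(E) = (E + E)/(E + (7/2 + (1/4)*4)) = (2*E)/(E + (7/2 + 1)) = (2*E)/(E + 9/2) = (2*E)/(9/2 + E) = 2*E/(9/2 + E))
(78 + C(-3*(-5 - 4)))**2 = (78 + 4*(-3*(-5 - 4))/(9 + 2*(-3*(-5 - 4))))**2 = (78 + 4*(-3*(-9))/(9 + 2*(-3*(-9))))**2 = (78 + 4*27/(9 + 2*27))**2 = (78 + 4*27/(9 + 54))**2 = (78 + 4*27/63)**2 = (78 + 4*27*(1/63))**2 = (78 + 12/7)**2 = (558/7)**2 = 311364/49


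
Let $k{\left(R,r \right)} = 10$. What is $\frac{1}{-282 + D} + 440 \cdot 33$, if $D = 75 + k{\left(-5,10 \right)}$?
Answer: $\frac{2860439}{197} \approx 14520.0$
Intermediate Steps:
$D = 85$ ($D = 75 + 10 = 85$)
$\frac{1}{-282 + D} + 440 \cdot 33 = \frac{1}{-282 + 85} + 440 \cdot 33 = \frac{1}{-197} + 14520 = - \frac{1}{197} + 14520 = \frac{2860439}{197}$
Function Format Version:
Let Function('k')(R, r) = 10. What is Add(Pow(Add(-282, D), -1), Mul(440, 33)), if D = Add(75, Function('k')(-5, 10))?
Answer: Rational(2860439, 197) ≈ 14520.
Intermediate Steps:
D = 85 (D = Add(75, 10) = 85)
Add(Pow(Add(-282, D), -1), Mul(440, 33)) = Add(Pow(Add(-282, 85), -1), Mul(440, 33)) = Add(Pow(-197, -1), 14520) = Add(Rational(-1, 197), 14520) = Rational(2860439, 197)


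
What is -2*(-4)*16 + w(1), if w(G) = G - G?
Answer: 128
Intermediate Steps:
w(G) = 0
-2*(-4)*16 + w(1) = -2*(-4)*16 + 0 = 8*16 + 0 = 128 + 0 = 128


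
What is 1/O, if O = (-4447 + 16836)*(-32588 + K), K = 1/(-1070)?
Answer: -1070/431994035629 ≈ -2.4769e-9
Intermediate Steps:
K = -1/1070 ≈ -0.00093458
O = -431994035629/1070 (O = (-4447 + 16836)*(-32588 - 1/1070) = 12389*(-34869161/1070) = -431994035629/1070 ≈ -4.0373e+8)
1/O = 1/(-431994035629/1070) = -1070/431994035629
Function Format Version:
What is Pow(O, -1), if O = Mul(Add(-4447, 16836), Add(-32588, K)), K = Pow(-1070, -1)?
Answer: Rational(-1070, 431994035629) ≈ -2.4769e-9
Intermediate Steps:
K = Rational(-1, 1070) ≈ -0.00093458
O = Rational(-431994035629, 1070) (O = Mul(Add(-4447, 16836), Add(-32588, Rational(-1, 1070))) = Mul(12389, Rational(-34869161, 1070)) = Rational(-431994035629, 1070) ≈ -4.0373e+8)
Pow(O, -1) = Pow(Rational(-431994035629, 1070), -1) = Rational(-1070, 431994035629)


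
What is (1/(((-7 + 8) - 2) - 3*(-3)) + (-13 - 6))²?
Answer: 22801/64 ≈ 356.27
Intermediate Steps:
(1/(((-7 + 8) - 2) - 3*(-3)) + (-13 - 6))² = (1/((1 - 2) + 9) - 19)² = (1/(-1 + 9) - 19)² = (1/8 - 19)² = (⅛ - 19)² = (-151/8)² = 22801/64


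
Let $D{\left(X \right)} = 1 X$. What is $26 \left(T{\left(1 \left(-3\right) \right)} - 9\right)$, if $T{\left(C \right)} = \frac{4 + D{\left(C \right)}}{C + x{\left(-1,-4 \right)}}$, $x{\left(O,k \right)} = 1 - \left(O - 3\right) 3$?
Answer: $- \frac{1157}{5} \approx -231.4$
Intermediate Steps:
$D{\left(X \right)} = X$
$x{\left(O,k \right)} = 10 - 3 O$ ($x{\left(O,k \right)} = 1 - \left(-3 + O\right) 3 = 1 - \left(-9 + 3 O\right) = 10 - 3 O$)
$T{\left(C \right)} = \frac{4 + C}{13 + C}$ ($T{\left(C \right)} = \frac{4 + C}{C + \left(10 - -3\right)} = \frac{4 + C}{C + \left(10 + 3\right)} = \frac{4 + C}{C + 13} = \frac{4 + C}{13 + C}$)
$26 \left(T{\left(1 \left(-3\right) \right)} - 9\right) = 26 \left(\frac{4 + 1 \left(-3\right)}{13 + 1 \left(-3\right)} - 9\right) = 26 \left(\frac{4 - 3}{13 - 3} - 9\right) = 26 \left(\frac{1}{10} \cdot 1 - 9\right) = 26 \left(\frac{1}{10} - 9\right) = 26 \left(- \frac{89}{10}\right) = - \frac{1157}{5}$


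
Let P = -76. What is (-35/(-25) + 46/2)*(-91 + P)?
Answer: -20374/5 ≈ -4074.8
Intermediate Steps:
(-35/(-25) + 46/2)*(-91 + P) = (-35/(-25) + 46/2)*(-91 - 76) = (-35*(-1/25) + 46*(1/2))*(-167) = (7/5 + 23)*(-167) = (122/5)*(-167) = -20374/5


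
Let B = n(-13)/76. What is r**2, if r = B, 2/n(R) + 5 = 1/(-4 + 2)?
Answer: 1/43681 ≈ 2.2893e-5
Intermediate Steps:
n(R) = -4/11 (n(R) = 2/(-5 + 1/(-4 + 2)) = 2/(-5 + 1/(-2)) = 2/(-5 - 1/2) = 2/(-11/2) = 2*(-2/11) = -4/11)
B = -1/209 (B = -4/11/76 = -4/11*1/76 = -1/209 ≈ -0.0047847)
r = -1/209 ≈ -0.0047847
r**2 = (-1/209)**2 = 1/43681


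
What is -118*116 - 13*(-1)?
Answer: -13675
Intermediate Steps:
-118*116 - 13*(-1) = -13688 + 13 = -13675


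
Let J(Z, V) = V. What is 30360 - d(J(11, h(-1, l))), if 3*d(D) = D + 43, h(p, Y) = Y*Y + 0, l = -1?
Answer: 91036/3 ≈ 30345.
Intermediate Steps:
h(p, Y) = Y² (h(p, Y) = Y² + 0 = Y²)
d(D) = 43/3 + D/3 (d(D) = (D + 43)/3 = (43 + D)/3 = 43/3 + D/3)
30360 - d(J(11, h(-1, l))) = 30360 - (43/3 + (⅓)*(-1)²) = 30360 - (43/3 + (⅓)*1) = 30360 - (43/3 + ⅓) = 30360 - 1*44/3 = 30360 - 44/3 = 91036/3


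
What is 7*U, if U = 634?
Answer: 4438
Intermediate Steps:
7*U = 7*634 = 4438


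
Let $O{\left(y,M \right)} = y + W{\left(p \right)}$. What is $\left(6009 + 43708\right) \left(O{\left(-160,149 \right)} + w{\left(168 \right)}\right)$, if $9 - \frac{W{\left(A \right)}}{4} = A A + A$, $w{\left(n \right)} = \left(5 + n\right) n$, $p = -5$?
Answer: $1434832620$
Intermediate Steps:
$w{\left(n \right)} = n \left(5 + n\right)$
$W{\left(A \right)} = 36 - 4 A - 4 A^{2}$ ($W{\left(A \right)} = 36 - 4 \left(A A + A\right) = 36 - 4 \left(A^{2} + A\right) = 36 - 4 \left(A + A^{2}\right) = 36 - \left(4 A + 4 A^{2}\right) = 36 - 4 A - 4 A^{2}$)
$O{\left(y,M \right)} = -44 + y$ ($O{\left(y,M \right)} = y - \left(-56 + 100\right) = y + \left(36 + 20 - 100\right) = y - 44 = -44 + y$)
$\left(6009 + 43708\right) \left(O{\left(-160,149 \right)} + w{\left(168 \right)}\right) = \left(6009 + 43708\right) \left(\left(-44 - 160\right) + 168 \left(5 + 168\right)\right) = 49717 \left(-204 + 168 \cdot 173\right) = 49717 \left(-204 + 29064\right) = 49717 \cdot 28860 = 1434832620$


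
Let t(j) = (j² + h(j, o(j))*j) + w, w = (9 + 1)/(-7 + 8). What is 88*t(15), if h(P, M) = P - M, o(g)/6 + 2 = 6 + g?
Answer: -110000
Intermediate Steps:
o(g) = 24 + 6*g (o(g) = -12 + 6*(6 + g) = -12 + (36 + 6*g) = 24 + 6*g)
w = 10 (w = 10/1 = 10*1 = 10)
t(j) = 10 + j² + j*(-24 - 5*j) (t(j) = (j² + (j - (24 + 6*j))*j) + 10 = (j² + (j + (-24 - 6*j))*j) + 10 = (j² + (-24 - 5*j)*j) + 10 = (j² + j*(-24 - 5*j)) + 10 = 10 + j² + j*(-24 - 5*j))
88*t(15) = 88*(10 - 24*15 - 4*15²) = 88*(10 - 360 - 4*225) = 88*(10 - 360 - 900) = 88*(-1250) = -110000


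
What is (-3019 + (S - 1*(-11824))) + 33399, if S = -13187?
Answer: 29017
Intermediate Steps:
(-3019 + (S - 1*(-11824))) + 33399 = (-3019 + (-13187 - 1*(-11824))) + 33399 = (-3019 + (-13187 + 11824)) + 33399 = (-3019 - 1363) + 33399 = -4382 + 33399 = 29017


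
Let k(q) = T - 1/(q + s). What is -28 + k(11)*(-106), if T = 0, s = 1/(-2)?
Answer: -376/21 ≈ -17.905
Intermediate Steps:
s = -½ ≈ -0.50000
k(q) = -1/(-½ + q) (k(q) = 0 - 1/(q - ½) = 0 - 1/(-½ + q) = -1/(-½ + q))
-28 + k(11)*(-106) = -28 - 2/(-1 + 2*11)*(-106) = -28 - 2/(-1 + 22)*(-106) = -28 - 2/21*(-106) = -28 + 212/21 = -376/21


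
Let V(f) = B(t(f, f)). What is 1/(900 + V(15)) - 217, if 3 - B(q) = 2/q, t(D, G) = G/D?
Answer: -195516/901 ≈ -217.00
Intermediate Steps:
B(q) = 3 - 2/q
V(f) = 1 (V(f) = 3 - 2/(f/f) = 3 - 2/1 = 3 - 2*1 = 3 - 2 = 1)
1/(900 + V(15)) - 217 = 1/(900 + 1) - 217 = 1/901 - 217 = -195516/901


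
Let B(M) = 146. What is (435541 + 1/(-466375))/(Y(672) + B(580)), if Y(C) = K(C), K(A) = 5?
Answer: 203125433874/70422625 ≈ 2884.4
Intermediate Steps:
Y(C) = 5
(435541 + 1/(-466375))/(Y(672) + B(580)) = (435541 + 1/(-466375))/(5 + 146) = (435541 - 1/466375)/151 = (203125433874/466375)*(1/151) = 203125433874/70422625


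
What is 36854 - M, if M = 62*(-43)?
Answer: 39520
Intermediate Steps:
M = -2666
36854 - M = 36854 - 1*(-2666) = 36854 + 2666 = 39520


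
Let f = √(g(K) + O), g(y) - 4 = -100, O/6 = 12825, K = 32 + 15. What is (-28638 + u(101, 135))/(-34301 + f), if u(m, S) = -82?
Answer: 985124720/1176481747 + 28720*√76854/1176481747 ≈ 0.84412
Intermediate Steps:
K = 47
O = 76950 (O = 6*12825 = 76950)
g(y) = -96 (g(y) = 4 - 100 = -96)
f = √76854 (f = √(-96 + 76950) = √76854 ≈ 277.23)
(-28638 + u(101, 135))/(-34301 + f) = (-28638 - 82)/(-34301 + √76854) = -28720/(-34301 + √76854)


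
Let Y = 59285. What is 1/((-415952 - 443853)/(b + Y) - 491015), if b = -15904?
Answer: -43381/21301581520 ≈ -2.0365e-6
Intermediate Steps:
1/((-415952 - 443853)/(b + Y) - 491015) = 1/((-415952 - 443853)/(-15904 + 59285) - 491015) = 1/(-859805/43381 - 491015) = 1/(-21301581520/43381) = -43381/21301581520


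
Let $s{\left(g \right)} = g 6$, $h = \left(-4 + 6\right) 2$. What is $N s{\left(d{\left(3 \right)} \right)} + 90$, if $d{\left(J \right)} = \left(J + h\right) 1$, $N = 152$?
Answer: $6474$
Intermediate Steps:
$h = 4$ ($h = 2 \cdot 2 = 4$)
$d{\left(J \right)} = 4 + J$ ($d{\left(J \right)} = \left(J + 4\right) 1 = \left(4 + J\right) 1 = 4 + J$)
$s{\left(g \right)} = 6 g$
$N s{\left(d{\left(3 \right)} \right)} + 90 = 152 \cdot 6 \left(4 + 3\right) + 90 = 152 \cdot 6 \cdot 7 + 90 = 152 \cdot 42 + 90 = 6384 + 90 = 6474$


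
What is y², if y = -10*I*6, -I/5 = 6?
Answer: 3240000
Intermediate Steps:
I = -30 (I = -5*6 = -30)
y = 1800 (y = -10*(-30)*6 = 300*6 = 1800)
y² = 1800² = 3240000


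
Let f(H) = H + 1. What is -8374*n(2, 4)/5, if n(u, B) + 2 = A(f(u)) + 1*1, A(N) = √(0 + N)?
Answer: 8374/5 - 8374*√3/5 ≈ -1226.0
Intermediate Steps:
f(H) = 1 + H
A(N) = √N
n(u, B) = -1 + √(1 + u) (n(u, B) = -2 + (√(1 + u) + 1*1) = -2 + (√(1 + u) + 1) = -2 + (1 + √(1 + u)) = -1 + √(1 + u))
-8374*n(2, 4)/5 = -8374*(-1 + √(1 + 2))/5 = -8374*(-1 + √3)/5 = -8374*(-⅕ + √3/5) = 8374/5 - 8374*√3/5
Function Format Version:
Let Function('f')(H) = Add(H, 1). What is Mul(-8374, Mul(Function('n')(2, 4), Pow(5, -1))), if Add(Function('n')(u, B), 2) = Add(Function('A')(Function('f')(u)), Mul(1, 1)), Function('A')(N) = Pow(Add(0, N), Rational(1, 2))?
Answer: Add(Rational(8374, 5), Mul(Rational(-8374, 5), Pow(3, Rational(1, 2)))) ≈ -1226.0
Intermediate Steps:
Function('f')(H) = Add(1, H)
Function('A')(N) = Pow(N, Rational(1, 2))
Function('n')(u, B) = Add(-1, Pow(Add(1, u), Rational(1, 2))) (Function('n')(u, B) = Add(-2, Add(Pow(Add(1, u), Rational(1, 2)), Mul(1, 1))) = Add(-2, Add(Pow(Add(1, u), Rational(1, 2)), 1)) = Add(-2, Add(1, Pow(Add(1, u), Rational(1, 2)))) = Add(-1, Pow(Add(1, u), Rational(1, 2))))
Mul(-8374, Mul(Function('n')(2, 4), Pow(5, -1))) = Mul(-8374, Mul(Add(-1, Pow(Add(1, 2), Rational(1, 2))), Pow(5, -1))) = Mul(-8374, Mul(Add(-1, Pow(3, Rational(1, 2))), Rational(1, 5))) = Mul(-8374, Add(Rational(-1, 5), Mul(Rational(1, 5), Pow(3, Rational(1, 2))))) = Add(Rational(8374, 5), Mul(Rational(-8374, 5), Pow(3, Rational(1, 2))))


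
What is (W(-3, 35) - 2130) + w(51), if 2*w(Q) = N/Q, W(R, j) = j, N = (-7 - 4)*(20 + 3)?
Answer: -213943/102 ≈ -2097.5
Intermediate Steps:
N = -253 (N = -11*23 = -253)
w(Q) = -253/(2*Q) (w(Q) = (-253/Q)/2 = -253/(2*Q))
(W(-3, 35) - 2130) + w(51) = (35 - 2130) - 253/2/51 = -2095 - 253/2*1/51 = -2095 - 253/102 = -213943/102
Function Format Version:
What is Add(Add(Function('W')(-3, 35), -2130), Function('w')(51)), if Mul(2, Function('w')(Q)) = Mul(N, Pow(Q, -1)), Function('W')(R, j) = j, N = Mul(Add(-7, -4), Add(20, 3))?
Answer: Rational(-213943, 102) ≈ -2097.5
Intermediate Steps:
N = -253 (N = Mul(-11, 23) = -253)
Function('w')(Q) = Mul(Rational(-253, 2), Pow(Q, -1)) (Function('w')(Q) = Mul(Rational(1, 2), Mul(-253, Pow(Q, -1))) = Mul(Rational(-253, 2), Pow(Q, -1)))
Add(Add(Function('W')(-3, 35), -2130), Function('w')(51)) = Add(Add(35, -2130), Mul(Rational(-253, 2), Pow(51, -1))) = Add(-2095, Mul(Rational(-253, 2), Rational(1, 51))) = Add(-2095, Rational(-253, 102)) = Rational(-213943, 102)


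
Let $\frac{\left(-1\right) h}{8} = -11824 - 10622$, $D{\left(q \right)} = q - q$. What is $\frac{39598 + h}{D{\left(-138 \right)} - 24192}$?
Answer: $- \frac{109583}{12096} \approx -9.0594$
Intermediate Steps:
$D{\left(q \right)} = 0$
$h = 179568$ ($h = - 8 \left(-11824 - 10622\right) = \left(-8\right) \left(-22446\right) = 179568$)
$\frac{39598 + h}{D{\left(-138 \right)} - 24192} = \frac{39598 + 179568}{0 - 24192} = \frac{219166}{-24192} = 219166 \left(- \frac{1}{24192}\right) = - \frac{109583}{12096}$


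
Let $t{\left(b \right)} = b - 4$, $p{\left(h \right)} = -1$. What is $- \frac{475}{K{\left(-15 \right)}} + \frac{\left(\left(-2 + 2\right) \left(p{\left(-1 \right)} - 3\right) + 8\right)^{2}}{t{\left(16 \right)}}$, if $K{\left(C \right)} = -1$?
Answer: $\frac{1441}{3} \approx 480.33$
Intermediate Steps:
$t{\left(b \right)} = -4 + b$
$- \frac{475}{K{\left(-15 \right)}} + \frac{\left(\left(-2 + 2\right) \left(p{\left(-1 \right)} - 3\right) + 8\right)^{2}}{t{\left(16 \right)}} = - \frac{475}{-1} + \frac{\left(\left(-2 + 2\right) \left(-1 - 3\right) + 8\right)^{2}}{-4 + 16} = \left(-475\right) \left(-1\right) + \frac{\left(0 \left(-4\right) + 8\right)^{2}}{12} = 475 + \left(0 + 8\right)^{2} \cdot \frac{1}{12} = 475 + 8^{2} \cdot \frac{1}{12} = 475 + 64 \cdot \frac{1}{12} = 475 + \frac{16}{3} = \frac{1441}{3}$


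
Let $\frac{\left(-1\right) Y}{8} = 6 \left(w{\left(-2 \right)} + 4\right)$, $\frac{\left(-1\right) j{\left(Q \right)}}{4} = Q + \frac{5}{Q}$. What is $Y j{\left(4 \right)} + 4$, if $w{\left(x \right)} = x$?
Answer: $2020$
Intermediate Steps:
$j{\left(Q \right)} = - \frac{20}{Q} - 4 Q$ ($j{\left(Q \right)} = - 4 \left(Q + \frac{5}{Q}\right) = - \frac{20}{Q} - 4 Q$)
$Y = -96$ ($Y = - 8 \cdot 6 \left(-2 + 4\right) = - 8 \cdot 6 \cdot 2 = \left(-8\right) 12 = -96$)
$Y j{\left(4 \right)} + 4 = - 96 \left(- \frac{20}{4} - 16\right) + 4 = - 96 \left(\left(-20\right) \frac{1}{4} - 16\right) + 4 = - 96 \left(-5 - 16\right) + 4 = \left(-96\right) \left(-21\right) + 4 = 2016 + 4 = 2020$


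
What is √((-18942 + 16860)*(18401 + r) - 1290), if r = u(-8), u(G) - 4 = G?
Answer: 2*I*√9575961 ≈ 6189.0*I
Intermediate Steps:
u(G) = 4 + G
r = -4 (r = 4 - 8 = -4)
√((-18942 + 16860)*(18401 + r) - 1290) = √((-18942 + 16860)*(18401 - 4) - 1290) = √(-2082*18397 - 1290) = √(-38302554 - 1290) = √(-38303844) = 2*I*√9575961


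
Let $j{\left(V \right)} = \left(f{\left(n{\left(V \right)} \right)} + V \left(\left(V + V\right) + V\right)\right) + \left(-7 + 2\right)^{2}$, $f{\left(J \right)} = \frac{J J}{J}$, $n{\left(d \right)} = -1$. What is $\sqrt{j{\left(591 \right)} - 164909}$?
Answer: $\sqrt{882958} \approx 939.66$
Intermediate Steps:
$f{\left(J \right)} = J$ ($f{\left(J \right)} = \frac{J^{2}}{J} = J$)
$j{\left(V \right)} = 24 + 3 V^{2}$ ($j{\left(V \right)} = \left(-1 + V \left(\left(V + V\right) + V\right)\right) + \left(-7 + 2\right)^{2} = \left(-1 + V \left(2 V + V\right)\right) + \left(-5\right)^{2} = \left(-1 + V 3 V\right) + 25 = \left(-1 + 3 V^{2}\right) + 25 = 24 + 3 V^{2}$)
$\sqrt{j{\left(591 \right)} - 164909} = \sqrt{\left(24 + 3 \cdot 591^{2}\right) - 164909} = \sqrt{\left(24 + 3 \cdot 349281\right) - 164909} = \sqrt{\left(24 + 1047843\right) - 164909} = \sqrt{1047867 - 164909} = \sqrt{882958}$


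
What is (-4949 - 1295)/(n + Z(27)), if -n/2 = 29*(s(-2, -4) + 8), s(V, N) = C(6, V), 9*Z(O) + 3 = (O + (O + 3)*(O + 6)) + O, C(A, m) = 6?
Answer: 18732/2089 ≈ 8.9670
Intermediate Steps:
Z(O) = -1/3 + 2*O/9 + (3 + O)*(6 + O)/9 (Z(O) = -1/3 + ((O + (O + 3)*(O + 6)) + O)/9 = -1/3 + ((O + (3 + O)*(6 + O)) + O)/9 = -1/3 + (2*O + (3 + O)*(6 + O))/9 = -1/3 + (2*O/9 + (3 + O)*(6 + O)/9) = -1/3 + 2*O/9 + (3 + O)*(6 + O)/9)
s(V, N) = 6
n = -812 (n = -58*(6 + 8) = -58*14 = -2*406 = -812)
(-4949 - 1295)/(n + Z(27)) = (-4949 - 1295)/(-812 + (5/3 + (1/9)*27**2 + (11/9)*27)) = -6244/(-812 + (5/3 + (1/9)*729 + 33)) = -6244/(-812 + (5/3 + 81 + 33)) = -6244/(-812 + 347/3) = -6244/(-2089/3) = -6244*(-3/2089) = 18732/2089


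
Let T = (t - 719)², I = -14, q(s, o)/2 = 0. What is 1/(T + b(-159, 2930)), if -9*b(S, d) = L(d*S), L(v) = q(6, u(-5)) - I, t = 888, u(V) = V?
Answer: 9/257035 ≈ 3.5015e-5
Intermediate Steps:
q(s, o) = 0 (q(s, o) = 2*0 = 0)
T = 28561 (T = (888 - 719)² = 169² = 28561)
L(v) = 14 (L(v) = 0 - 1*(-14) = 0 + 14 = 14)
b(S, d) = -14/9 (b(S, d) = -⅑*14 = -14/9)
1/(T + b(-159, 2930)) = 1/(28561 - 14/9) = 1/(257035/9) = 9/257035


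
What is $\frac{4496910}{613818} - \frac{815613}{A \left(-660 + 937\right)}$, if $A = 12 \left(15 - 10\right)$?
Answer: $- \frac{23661072013}{566758620} \approx -41.748$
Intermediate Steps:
$A = 60$ ($A = 12 \cdot 5 = 60$)
$\frac{4496910}{613818} - \frac{815613}{A \left(-660 + 937\right)} = \frac{4496910}{613818} - \frac{815613}{60 \left(-660 + 937\right)} = 4496910 \cdot \frac{1}{613818} - \frac{815613}{60 \cdot 277} = \frac{749485}{102303} - \frac{815613}{16620} = \frac{749485}{102303} - \frac{271871}{5540} = - \frac{23661072013}{566758620}$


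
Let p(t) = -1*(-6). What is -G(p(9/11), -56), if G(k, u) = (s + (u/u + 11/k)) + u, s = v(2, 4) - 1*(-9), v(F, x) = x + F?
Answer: 229/6 ≈ 38.167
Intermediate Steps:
v(F, x) = F + x
s = 15 (s = (2 + 4) - 1*(-9) = 6 + 9 = 15)
p(t) = 6
G(k, u) = 16 + u + 11/k (G(k, u) = (15 + (u/u + 11/k)) + u = (15 + (1 + 11/k)) + u = (16 + 11/k) + u = 16 + u + 11/k)
-G(p(9/11), -56) = -(16 - 56 + 11/6) = -1*(-229/6) = 229/6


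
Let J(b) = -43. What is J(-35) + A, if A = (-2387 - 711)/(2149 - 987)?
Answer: -26532/581 ≈ -45.666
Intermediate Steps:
A = -1549/581 (A = -3098/1162 = -3098*1/1162 = -1549/581 ≈ -2.6661)
J(-35) + A = -43 - 1549/581 = -26532/581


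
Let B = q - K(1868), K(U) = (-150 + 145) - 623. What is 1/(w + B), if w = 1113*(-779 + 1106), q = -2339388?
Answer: -1/1974809 ≈ -5.0638e-7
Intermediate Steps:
K(U) = -628 (K(U) = -5 - 623 = -628)
w = 363951 (w = 1113*327 = 363951)
B = -2338760 (B = -2339388 - 1*(-628) = -2339388 + 628 = -2338760)
1/(w + B) = 1/(363951 - 2338760) = 1/(-1974809) = -1/1974809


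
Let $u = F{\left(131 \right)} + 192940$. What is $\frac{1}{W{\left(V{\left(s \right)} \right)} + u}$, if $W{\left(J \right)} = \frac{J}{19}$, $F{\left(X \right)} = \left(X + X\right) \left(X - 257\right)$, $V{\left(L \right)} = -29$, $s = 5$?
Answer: $\frac{19}{3038603} \approx 6.2529 \cdot 10^{-6}$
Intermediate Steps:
$F{\left(X \right)} = 2 X \left(-257 + X\right)$
$W{\left(J \right)} = \frac{J}{19}$ ($W{\left(J \right)} = J \frac{1}{19} = \frac{J}{19}$)
$u = 159928$ ($u = 2 \cdot 131 \left(-257 + 131\right) + 192940 = 2 \cdot 131 \left(-126\right) + 192940 = -33012 + 192940 = 159928$)
$\frac{1}{W{\left(V{\left(s \right)} \right)} + u} = \frac{1}{\frac{1}{19} \left(-29\right) + 159928} = \frac{1}{- \frac{29}{19} + 159928} = \frac{1}{\frac{3038603}{19}} = \frac{19}{3038603}$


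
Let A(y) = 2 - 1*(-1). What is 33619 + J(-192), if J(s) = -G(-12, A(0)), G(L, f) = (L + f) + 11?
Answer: 33617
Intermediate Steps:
A(y) = 3 (A(y) = 2 + 1 = 3)
G(L, f) = 11 + L + f
J(s) = -2 (J(s) = -(11 - 12 + 3) = -1*2 = -2)
33619 + J(-192) = 33619 - 2 = 33617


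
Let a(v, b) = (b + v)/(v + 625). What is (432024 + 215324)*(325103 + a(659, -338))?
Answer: 210454938681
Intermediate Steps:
a(v, b) = (b + v)/(625 + v)
(432024 + 215324)*(325103 + a(659, -338)) = (432024 + 215324)*(325103 + (-338 + 659)/(625 + 659)) = 647348*(325103 + 321/1284) = 647348*(325103 + (1/1284)*321) = 647348*(325103 + ¼) = 647348*(1300413/4) = 210454938681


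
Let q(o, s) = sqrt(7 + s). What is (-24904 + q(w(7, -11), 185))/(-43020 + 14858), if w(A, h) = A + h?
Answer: 12452/14081 - 4*sqrt(3)/14081 ≈ 0.88382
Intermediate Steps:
(-24904 + q(w(7, -11), 185))/(-43020 + 14858) = (-24904 + sqrt(7 + 185))/(-43020 + 14858) = (-24904 + sqrt(192))/(-28162) = (-24904 + 8*sqrt(3))*(-1/28162) = 12452/14081 - 4*sqrt(3)/14081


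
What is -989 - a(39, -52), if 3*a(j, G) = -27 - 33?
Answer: -969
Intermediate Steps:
a(j, G) = -20 (a(j, G) = (-27 - 33)/3 = (⅓)*(-60) = -20)
-989 - a(39, -52) = -989 - 1*(-20) = -989 + 20 = -969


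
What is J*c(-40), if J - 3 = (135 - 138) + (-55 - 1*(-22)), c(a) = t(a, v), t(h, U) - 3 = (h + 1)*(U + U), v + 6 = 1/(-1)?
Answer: -18117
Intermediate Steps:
v = -7 (v = -6 + 1/(-1) = -6 + 1*(-1) = -6 - 1 = -7)
t(h, U) = 3 + 2*U*(1 + h) (t(h, U) = 3 + (h + 1)*(U + U) = 3 + (1 + h)*(2*U) = 3 + 2*U*(1 + h))
c(a) = -11 - 14*a (c(a) = 3 + 2*(-7) + 2*(-7)*a = 3 - 14 - 14*a = -11 - 14*a)
J = -33 (J = 3 + ((135 - 138) + (-55 - 1*(-22))) = 3 + (-3 + (-55 + 22)) = 3 + (-3 - 33) = 3 - 36 = -33)
J*c(-40) = -33*(-11 - 14*(-40)) = -33*(-11 + 560) = -33*549 = -18117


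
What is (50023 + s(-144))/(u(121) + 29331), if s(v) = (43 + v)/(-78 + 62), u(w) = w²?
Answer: 800469/703552 ≈ 1.1378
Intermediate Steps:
s(v) = -43/16 - v/16 (s(v) = (43 + v)/(-16) = (43 + v)*(-1/16) = -43/16 - v/16)
(50023 + s(-144))/(u(121) + 29331) = (50023 + (-43/16 - 1/16*(-144)))/(121² + 29331) = (50023 + (-43/16 + 9))/(14641 + 29331) = (50023 + 101/16)/43972 = (800469/16)*(1/43972) = 800469/703552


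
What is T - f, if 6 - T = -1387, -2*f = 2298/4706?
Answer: 6556607/4706 ≈ 1393.2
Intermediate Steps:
f = -1149/4706 ≈ -0.24416
T = 1393 (T = 6 - 1*(-1387) = 6 + 1387 = 1393)
T - f = 1393 - 1*(-1149/4706) = 1393 + 1149/4706 = 6556607/4706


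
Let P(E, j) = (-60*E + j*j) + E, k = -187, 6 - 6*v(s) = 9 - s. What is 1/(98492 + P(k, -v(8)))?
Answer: 36/3942925 ≈ 9.1303e-6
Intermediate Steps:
v(s) = -1/2 + s/6 (v(s) = 1 - (9 - s)/6 = 1 + (-3/2 + s/6) = -1/2 + s/6)
P(E, j) = j**2 - 59*E (P(E, j) = (-60*E + j**2) + E = (j**2 - 60*E) + E = j**2 - 59*E)
1/(98492 + P(k, -v(8))) = 1/(98492 + ((-(-1/2 + (1/6)*8))**2 - 59*(-187))) = 1/(98492 + ((-(-1/2 + 4/3))**2 + 11033)) = 1/(98492 + ((-1*5/6)**2 + 11033)) = 1/(98492 + ((-5/6)**2 + 11033)) = 1/(98492 + (25/36 + 11033)) = 1/(98492 + 397213/36) = 1/(3942925/36) = 36/3942925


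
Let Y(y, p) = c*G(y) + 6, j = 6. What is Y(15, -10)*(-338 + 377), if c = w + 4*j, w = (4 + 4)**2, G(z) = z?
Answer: 51714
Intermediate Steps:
w = 64 (w = 8**2 = 64)
c = 88 (c = 64 + 4*6 = 64 + 24 = 88)
Y(y, p) = 6 + 88*y (Y(y, p) = 88*y + 6 = 6 + 88*y)
Y(15, -10)*(-338 + 377) = (6 + 88*15)*(-338 + 377) = (6 + 1320)*39 = 1326*39 = 51714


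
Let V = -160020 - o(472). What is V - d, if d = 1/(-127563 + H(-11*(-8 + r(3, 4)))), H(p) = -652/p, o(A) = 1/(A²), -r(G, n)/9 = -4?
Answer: -87539994385503915/547056582848 ≈ -1.6002e+5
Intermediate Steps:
r(G, n) = 36 (r(G, n) = -9*(-4) = 36)
o(A) = A⁻²
V = -35649895681/222784 (V = -160020 - 1/472² = -160020 - 1*1/222784 = -160020 - 1/222784 = -35649895681/222784 ≈ -1.6002e+5)
d = -77/9822188 (d = 1/(-127563 - 652*(-1/(11*(-8 + 36)))) = 1/(-127563 - 652/((-11*28))) = 1/(-127563 - 652/(-308)) = 1/(-127563 - 652*(-1/308)) = 1/(-127563 + 163/77) = 1/(-9822188/77) = -77/9822188 ≈ -7.8394e-6)
V - d = -35649895681/222784 - 1*(-77/9822188) = -35649895681/222784 + 77/9822188 = -87539994385503915/547056582848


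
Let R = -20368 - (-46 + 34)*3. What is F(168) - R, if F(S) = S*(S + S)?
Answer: 76780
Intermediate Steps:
F(S) = 2*S² (F(S) = S*(2*S) = 2*S²)
R = -20332 (R = -20368 - (-12)*3 = -20368 - 1*(-36) = -20368 + 36 = -20332)
F(168) - R = 2*168² - 1*(-20332) = 2*28224 + 20332 = 56448 + 20332 = 76780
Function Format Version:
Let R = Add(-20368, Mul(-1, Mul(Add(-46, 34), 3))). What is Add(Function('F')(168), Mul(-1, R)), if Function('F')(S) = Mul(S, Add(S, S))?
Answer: 76780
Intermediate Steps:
Function('F')(S) = Mul(2, Pow(S, 2)) (Function('F')(S) = Mul(S, Mul(2, S)) = Mul(2, Pow(S, 2)))
R = -20332 (R = Add(-20368, Mul(-1, Mul(-12, 3))) = Add(-20368, Mul(-1, -36)) = Add(-20368, 36) = -20332)
Add(Function('F')(168), Mul(-1, R)) = Add(Mul(2, Pow(168, 2)), Mul(-1, -20332)) = Add(Mul(2, 28224), 20332) = Add(56448, 20332) = 76780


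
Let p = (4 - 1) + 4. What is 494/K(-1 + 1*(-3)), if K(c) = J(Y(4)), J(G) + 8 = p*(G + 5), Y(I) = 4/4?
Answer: 247/17 ≈ 14.529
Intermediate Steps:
Y(I) = 1 (Y(I) = 4*(¼) = 1)
p = 7 (p = 3 + 4 = 7)
J(G) = 27 + 7*G (J(G) = -8 + 7*(G + 5) = -8 + 7*(5 + G) = -8 + (35 + 7*G) = 27 + 7*G)
K(c) = 34 (K(c) = 27 + 7*1 = 27 + 7 = 34)
494/K(-1 + 1*(-3)) = 494/34 = 494*(1/34) = 247/17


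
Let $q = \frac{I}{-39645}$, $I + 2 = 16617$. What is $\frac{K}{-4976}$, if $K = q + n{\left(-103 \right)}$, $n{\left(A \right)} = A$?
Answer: $\frac{410005}{19727352} \approx 0.020784$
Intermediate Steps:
$I = 16615$ ($I = -2 + 16617 = 16615$)
$q = - \frac{3323}{7929}$ ($q = \frac{16615}{-39645} = 16615 \left(- \frac{1}{39645}\right) = - \frac{3323}{7929} \approx -0.41909$)
$K = - \frac{820010}{7929}$ ($K = - \frac{3323}{7929} - 103 = - \frac{820010}{7929} \approx -103.42$)
$\frac{K}{-4976} = - \frac{820010}{7929 \left(-4976\right)} = \left(- \frac{820010}{7929}\right) \left(- \frac{1}{4976}\right) = \frac{410005}{19727352}$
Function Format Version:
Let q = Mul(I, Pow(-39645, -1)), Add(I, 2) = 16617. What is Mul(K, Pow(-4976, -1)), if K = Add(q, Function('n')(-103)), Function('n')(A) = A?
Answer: Rational(410005, 19727352) ≈ 0.020784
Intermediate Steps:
I = 16615 (I = Add(-2, 16617) = 16615)
q = Rational(-3323, 7929) (q = Mul(16615, Pow(-39645, -1)) = Mul(16615, Rational(-1, 39645)) = Rational(-3323, 7929) ≈ -0.41909)
K = Rational(-820010, 7929) (K = Add(Rational(-3323, 7929), -103) = Rational(-820010, 7929) ≈ -103.42)
Mul(K, Pow(-4976, -1)) = Mul(Rational(-820010, 7929), Pow(-4976, -1)) = Mul(Rational(-820010, 7929), Rational(-1, 4976)) = Rational(410005, 19727352)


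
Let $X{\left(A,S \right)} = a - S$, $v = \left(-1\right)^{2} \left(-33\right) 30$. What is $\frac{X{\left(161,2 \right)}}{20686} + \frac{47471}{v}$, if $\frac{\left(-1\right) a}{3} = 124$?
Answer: $- \frac{491177683}{10239570} \approx -47.969$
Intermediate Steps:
$a = -372$ ($a = \left(-3\right) 124 = -372$)
$v = -990$ ($v = 1 \left(-33\right) 30 = \left(-33\right) 30 = -990$)
$X{\left(A,S \right)} = -372 - S$
$\frac{X{\left(161,2 \right)}}{20686} + \frac{47471}{v} = \frac{-372 - 2}{20686} + \frac{47471}{-990} = \left(-372 - 2\right) \frac{1}{20686} + 47471 \left(- \frac{1}{990}\right) = \left(-374\right) \frac{1}{20686} - \frac{47471}{990} = - \frac{187}{10343} - \frac{47471}{990} = - \frac{491177683}{10239570}$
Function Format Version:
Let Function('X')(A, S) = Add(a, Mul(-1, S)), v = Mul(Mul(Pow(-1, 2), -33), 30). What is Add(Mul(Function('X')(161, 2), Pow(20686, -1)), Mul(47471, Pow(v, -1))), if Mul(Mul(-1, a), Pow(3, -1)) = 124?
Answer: Rational(-491177683, 10239570) ≈ -47.969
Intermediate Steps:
a = -372 (a = Mul(-3, 124) = -372)
v = -990 (v = Mul(Mul(1, -33), 30) = Mul(-33, 30) = -990)
Function('X')(A, S) = Add(-372, Mul(-1, S))
Add(Mul(Function('X')(161, 2), Pow(20686, -1)), Mul(47471, Pow(v, -1))) = Add(Mul(Add(-372, Mul(-1, 2)), Pow(20686, -1)), Mul(47471, Pow(-990, -1))) = Add(Mul(Add(-372, -2), Rational(1, 20686)), Mul(47471, Rational(-1, 990))) = Add(Mul(-374, Rational(1, 20686)), Rational(-47471, 990)) = Add(Rational(-187, 10343), Rational(-47471, 990)) = Rational(-491177683, 10239570)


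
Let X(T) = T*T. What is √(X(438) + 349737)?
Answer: √541581 ≈ 735.92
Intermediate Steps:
X(T) = T²
√(X(438) + 349737) = √(438² + 349737) = √(191844 + 349737) = √541581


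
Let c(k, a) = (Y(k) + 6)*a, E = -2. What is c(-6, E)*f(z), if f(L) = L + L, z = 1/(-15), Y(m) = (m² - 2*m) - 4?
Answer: 40/3 ≈ 13.333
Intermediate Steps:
Y(m) = -4 + m² - 2*m
c(k, a) = a*(2 + k² - 2*k) (c(k, a) = ((-4 + k² - 2*k) + 6)*a = (2 + k² - 2*k)*a = a*(2 + k² - 2*k))
z = -1/15 ≈ -0.066667
f(L) = 2*L
c(-6, E)*f(z) = (-2*(2 + (-6)² - 2*(-6)))*(2*(-1/15)) = -2*(2 + 36 + 12)*(-2/15) = -2*50*(-2/15) = -100*(-2/15) = 40/3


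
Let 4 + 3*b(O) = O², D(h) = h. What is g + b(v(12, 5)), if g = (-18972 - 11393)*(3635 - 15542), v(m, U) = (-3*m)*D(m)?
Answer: 1084854785/3 ≈ 3.6162e+8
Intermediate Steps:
v(m, U) = -3*m² (v(m, U) = (-3*m)*m = -3*m²)
b(O) = -4/3 + O²/3
g = 361556055 (g = -30365*(-11907) = 361556055)
g + b(v(12, 5)) = 361556055 + (-4/3 + (-3*12²)²/3) = 361556055 + (-4/3 + (-3*144)²/3) = 361556055 + (-4/3 + (⅓)*(-432)²) = 361556055 + (-4/3 + (⅓)*186624) = 361556055 + (-4/3 + 62208) = 361556055 + 186620/3 = 1084854785/3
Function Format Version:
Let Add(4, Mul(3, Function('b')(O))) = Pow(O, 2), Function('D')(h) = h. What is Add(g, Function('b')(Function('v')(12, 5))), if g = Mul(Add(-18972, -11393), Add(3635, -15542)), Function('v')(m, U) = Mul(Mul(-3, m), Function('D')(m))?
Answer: Rational(1084854785, 3) ≈ 3.6162e+8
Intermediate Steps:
Function('v')(m, U) = Mul(-3, Pow(m, 2)) (Function('v')(m, U) = Mul(Mul(-3, m), m) = Mul(-3, Pow(m, 2)))
Function('b')(O) = Add(Rational(-4, 3), Mul(Rational(1, 3), Pow(O, 2)))
g = 361556055 (g = Mul(-30365, -11907) = 361556055)
Add(g, Function('b')(Function('v')(12, 5))) = Add(361556055, Add(Rational(-4, 3), Mul(Rational(1, 3), Pow(Mul(-3, Pow(12, 2)), 2)))) = Add(361556055, Add(Rational(-4, 3), Mul(Rational(1, 3), Pow(Mul(-3, 144), 2)))) = Add(361556055, Add(Rational(-4, 3), Mul(Rational(1, 3), Pow(-432, 2)))) = Add(361556055, Add(Rational(-4, 3), Mul(Rational(1, 3), 186624))) = Add(361556055, Add(Rational(-4, 3), 62208)) = Add(361556055, Rational(186620, 3)) = Rational(1084854785, 3)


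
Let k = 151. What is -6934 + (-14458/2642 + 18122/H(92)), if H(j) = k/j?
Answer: 818179411/199471 ≈ 4101.8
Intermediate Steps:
H(j) = 151/j
-6934 + (-14458/2642 + 18122/H(92)) = -6934 + (-14458/2642 + 18122/((151/92))) = -6934 + (-14458*1/2642 + 18122/((151*(1/92)))) = -6934 + (-7229/1321 + 18122/(151/92)) = -6934 + (-7229/1321 + 18122*(92/151)) = -6934 + (-7229/1321 + 1667224/151) = -6934 + 2201311325/199471 = 818179411/199471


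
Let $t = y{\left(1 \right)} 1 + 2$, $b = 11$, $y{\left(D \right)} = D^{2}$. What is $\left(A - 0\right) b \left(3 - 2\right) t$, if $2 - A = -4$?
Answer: $198$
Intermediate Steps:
$A = 6$ ($A = 2 - -4 = 2 + 4 = 6$)
$t = 3$ ($t = 1^{2} \cdot 1 + 2 = 1 \cdot 1 + 2 = 1 + 2 = 3$)
$\left(A - 0\right) b \left(3 - 2\right) t = \left(6 - 0\right) 11 \left(3 - 2\right) 3 = \left(6 + 0\right) 11 \cdot 1 \cdot 3 = 6 \cdot 11 \cdot 3 = 66 \cdot 3 = 198$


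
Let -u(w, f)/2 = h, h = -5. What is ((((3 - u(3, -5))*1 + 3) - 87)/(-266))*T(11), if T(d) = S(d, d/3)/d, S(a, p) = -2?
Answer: -13/209 ≈ -0.062201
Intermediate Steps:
u(w, f) = 10 (u(w, f) = -2*(-5) = 10)
T(d) = -2/d
((((3 - u(3, -5))*1 + 3) - 87)/(-266))*T(11) = ((((3 - 1*10)*1 + 3) - 87)/(-266))*(-2/11) = ((((3 - 10)*1 + 3) - 87)*(-1/266))*(-2*1/11) = (((-7*1 + 3) - 87)*(-1/266))*(-2/11) = (((-7 + 3) - 87)*(-1/266))*(-2/11) = ((-4 - 87)*(-1/266))*(-2/11) = -91*(-1/266)*(-2/11) = (13/38)*(-2/11) = -13/209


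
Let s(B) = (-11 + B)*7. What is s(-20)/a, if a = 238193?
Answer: -217/238193 ≈ -0.00091103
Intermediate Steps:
s(B) = -77 + 7*B
s(-20)/a = (-77 + 7*(-20))/238193 = (-77 - 140)*(1/238193) = -217*1/238193 = -217/238193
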